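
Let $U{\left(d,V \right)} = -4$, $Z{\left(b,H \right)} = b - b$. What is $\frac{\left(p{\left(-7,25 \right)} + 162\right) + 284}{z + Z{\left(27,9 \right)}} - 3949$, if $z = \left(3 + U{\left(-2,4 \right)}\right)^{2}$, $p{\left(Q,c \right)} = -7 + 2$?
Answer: $-3508$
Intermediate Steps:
$Z{\left(b,H \right)} = 0$
$p{\left(Q,c \right)} = -5$
$z = 1$ ($z = \left(3 - 4\right)^{2} = \left(-1\right)^{2} = 1$)
$\frac{\left(p{\left(-7,25 \right)} + 162\right) + 284}{z + Z{\left(27,9 \right)}} - 3949 = \frac{\left(-5 + 162\right) + 284}{1 + 0} - 3949 = \frac{157 + 284}{1} - 3949 = 441 \cdot 1 - 3949 = 441 - 3949 = -3508$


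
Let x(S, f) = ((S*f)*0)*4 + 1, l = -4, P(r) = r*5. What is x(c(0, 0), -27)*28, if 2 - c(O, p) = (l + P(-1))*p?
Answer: 28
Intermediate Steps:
P(r) = 5*r
c(O, p) = 2 + 9*p (c(O, p) = 2 - (-4 + 5*(-1))*p = 2 - (-4 - 5)*p = 2 - (-9)*p = 2 + 9*p)
x(S, f) = 1 (x(S, f) = 0*4 + 1 = 0 + 1 = 1)
x(c(0, 0), -27)*28 = 1*28 = 28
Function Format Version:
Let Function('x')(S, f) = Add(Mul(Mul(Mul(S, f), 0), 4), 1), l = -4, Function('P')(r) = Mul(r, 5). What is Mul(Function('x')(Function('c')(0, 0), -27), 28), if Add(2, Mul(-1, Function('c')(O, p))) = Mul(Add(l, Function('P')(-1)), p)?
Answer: 28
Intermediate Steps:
Function('P')(r) = Mul(5, r)
Function('c')(O, p) = Add(2, Mul(9, p)) (Function('c')(O, p) = Add(2, Mul(-1, Mul(Add(-4, Mul(5, -1)), p))) = Add(2, Mul(-1, Mul(Add(-4, -5), p))) = Add(2, Mul(-1, Mul(-9, p))) = Add(2, Mul(9, p)))
Function('x')(S, f) = 1 (Function('x')(S, f) = Add(Mul(0, 4), 1) = Add(0, 1) = 1)
Mul(Function('x')(Function('c')(0, 0), -27), 28) = Mul(1, 28) = 28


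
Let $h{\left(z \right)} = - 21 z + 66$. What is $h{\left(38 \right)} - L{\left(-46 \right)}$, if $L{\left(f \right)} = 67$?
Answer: $-799$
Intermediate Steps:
$h{\left(z \right)} = 66 - 21 z$
$h{\left(38 \right)} - L{\left(-46 \right)} = \left(66 - 798\right) - 67 = -732 - 67 = -799$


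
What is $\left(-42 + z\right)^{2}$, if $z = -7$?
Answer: $2401$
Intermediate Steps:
$\left(-42 + z\right)^{2} = \left(-42 - 7\right)^{2} = \left(-49\right)^{2} = 2401$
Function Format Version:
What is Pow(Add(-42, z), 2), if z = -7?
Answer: 2401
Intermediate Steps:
Pow(Add(-42, z), 2) = Pow(Add(-42, -7), 2) = Pow(-49, 2) = 2401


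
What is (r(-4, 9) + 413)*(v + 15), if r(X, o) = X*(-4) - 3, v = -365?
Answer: -149100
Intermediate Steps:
r(X, o) = -3 - 4*X (r(X, o) = -4*X - 3 = -3 - 4*X)
(r(-4, 9) + 413)*(v + 15) = ((-3 - 4*(-4)) + 413)*(-365 + 15) = ((-3 + 16) + 413)*(-350) = (13 + 413)*(-350) = 426*(-350) = -149100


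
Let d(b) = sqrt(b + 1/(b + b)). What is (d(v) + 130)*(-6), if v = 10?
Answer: -780 - 3*sqrt(1005)/5 ≈ -799.02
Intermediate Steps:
d(b) = sqrt(b + 1/(2*b))
(d(v) + 130)*(-6) = (sqrt(2/10 + 4*10)/2 + 130)*(-6) = (sqrt(2*(1/10) + 40)/2 + 130)*(-6) = (sqrt(1/5 + 40)/2 + 130)*(-6) = (sqrt(201/5)/2 + 130)*(-6) = ((sqrt(1005)/5)/2 + 130)*(-6) = (sqrt(1005)/10 + 130)*(-6) = (130 + sqrt(1005)/10)*(-6) = -780 - 3*sqrt(1005)/5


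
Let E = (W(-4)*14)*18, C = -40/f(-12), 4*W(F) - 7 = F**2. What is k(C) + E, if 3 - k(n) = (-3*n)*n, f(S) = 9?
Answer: 40804/27 ≈ 1511.3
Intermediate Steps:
W(F) = 7/4 + F**2/4
C = -40/9 ≈ -4.4444
k(n) = 3 + 3*n**2 (k(n) = 3 - (-3*n)*n = 3 - (-3)*n**2 = 3 + 3*n**2)
E = 1449 (E = ((7/4 + (1/4)*(-4)**2)*14)*18 = ((7/4 + (1/4)*16)*14)*18 = ((7/4 + 4)*14)*18 = ((23/4)*14)*18 = (161/2)*18 = 1449)
k(C) + E = (3 + 3*(-40/9)**2) + 1449 = (3 + 3*(1600/81)) + 1449 = (3 + 1600/27) + 1449 = 1681/27 + 1449 = 40804/27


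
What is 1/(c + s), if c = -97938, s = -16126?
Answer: -1/114064 ≈ -8.7670e-6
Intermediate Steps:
1/(c + s) = 1/(-97938 - 16126) = 1/(-114064) = -1/114064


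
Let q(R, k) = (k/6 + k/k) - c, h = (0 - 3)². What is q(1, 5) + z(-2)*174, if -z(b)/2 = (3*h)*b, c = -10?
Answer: 112823/6 ≈ 18804.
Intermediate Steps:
h = 9 (h = (-3)² = 9)
z(b) = -54*b (z(b) = -2*3*9*b = -54*b)
q(R, k) = 11 + k/6 (q(R, k) = (k/6 + k/k) - 1*(-10) = (k*(⅙) + 1) + 10 = (k/6 + 1) + 10 = (1 + k/6) + 10 = 11 + k/6)
q(1, 5) + z(-2)*174 = (11 + (⅙)*5) - 54*(-2)*174 = (11 + ⅚) + 108*174 = 71/6 + 18792 = 112823/6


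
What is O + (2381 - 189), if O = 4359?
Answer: 6551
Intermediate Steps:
O + (2381 - 189) = 4359 + (2381 - 189) = 4359 + 2192 = 6551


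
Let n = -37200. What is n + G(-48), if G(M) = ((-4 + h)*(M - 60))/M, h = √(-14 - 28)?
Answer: -37209 + 9*I*√42/4 ≈ -37209.0 + 14.582*I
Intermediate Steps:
h = I*√42 (h = √(-42) = I*√42 ≈ 6.4807*I)
G(M) = (-60 + M)*(-4 + I*√42)/M (G(M) = ((-4 + I*√42)*(M - 60))/M = ((-4 + I*√42)*(-60 + M))/M = ((-60 + M)*(-4 + I*√42))/M = (-60 + M)*(-4 + I*√42)/M)
n + G(-48) = -37200 + (240 - 1*(-48)*(4 - I*√42) - 60*I*√42)/(-48) = -37200 - (240 + (192 - 48*I*√42) - 60*I*√42)/48 = -37200 - (432 - 108*I*√42)/48 = -37200 + (-9 + 9*I*√42/4) = -37209 + 9*I*√42/4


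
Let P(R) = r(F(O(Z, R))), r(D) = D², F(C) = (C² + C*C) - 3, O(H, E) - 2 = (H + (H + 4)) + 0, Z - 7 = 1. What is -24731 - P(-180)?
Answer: -955956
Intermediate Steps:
Z = 8 (Z = 7 + 1 = 8)
O(H, E) = 6 + 2*H (O(H, E) = 2 + ((H + (H + 4)) + 0) = 2 + ((H + (4 + H)) + 0) = 2 + ((4 + 2*H) + 0) = 2 + (4 + 2*H) = 6 + 2*H)
F(C) = -3 + 2*C² (F(C) = (C² + C²) - 3 = 2*C² - 3 = -3 + 2*C²)
P(R) = 931225 (P(R) = (-3 + 2*(6 + 2*8)²)² = (-3 + 2*(6 + 16)²)² = (-3 + 2*22²)² = (-3 + 2*484)² = (-3 + 968)² = 965² = 931225)
-24731 - P(-180) = -24731 - 1*931225 = -24731 - 931225 = -955956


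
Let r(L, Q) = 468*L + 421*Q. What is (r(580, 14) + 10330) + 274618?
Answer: 562282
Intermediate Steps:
r(L, Q) = 421*Q + 468*L
(r(580, 14) + 10330) + 274618 = ((421*14 + 468*580) + 10330) + 274618 = ((5894 + 271440) + 10330) + 274618 = (277334 + 10330) + 274618 = 287664 + 274618 = 562282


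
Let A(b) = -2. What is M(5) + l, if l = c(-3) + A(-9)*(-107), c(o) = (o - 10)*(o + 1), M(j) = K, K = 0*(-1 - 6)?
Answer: 240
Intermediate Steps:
K = 0 (K = 0*(-7) = 0)
M(j) = 0
c(o) = (1 + o)*(-10 + o) (c(o) = (-10 + o)*(1 + o) = (1 + o)*(-10 + o))
l = 240 (l = (-10 + (-3)² - 9*(-3)) - 2*(-107) = (-10 + 9 + 27) + 214 = 26 + 214 = 240)
M(5) + l = 0 + 240 = 240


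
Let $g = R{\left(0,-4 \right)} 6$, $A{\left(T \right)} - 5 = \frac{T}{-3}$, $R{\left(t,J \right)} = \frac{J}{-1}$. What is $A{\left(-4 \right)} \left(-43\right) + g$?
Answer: $- \frac{745}{3} \approx -248.33$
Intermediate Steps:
$R{\left(t,J \right)} = - J$ ($R{\left(t,J \right)} = J \left(-1\right) = - J$)
$A{\left(T \right)} = 5 - \frac{T}{3}$ ($A{\left(T \right)} = 5 + \frac{T}{-3} = 5 + T \left(- \frac{1}{3}\right) = 5 - \frac{T}{3}$)
$g = 24$ ($g = \left(-1\right) \left(-4\right) 6 = 4 \cdot 6 = 24$)
$A{\left(-4 \right)} \left(-43\right) + g = \left(5 - - \frac{4}{3}\right) \left(-43\right) + 24 = \left(5 + \frac{4}{3}\right) \left(-43\right) + 24 = \frac{19}{3} \left(-43\right) + 24 = - \frac{817}{3} + 24 = - \frac{745}{3}$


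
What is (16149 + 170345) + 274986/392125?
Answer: 73129234736/392125 ≈ 1.8649e+5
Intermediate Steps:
(16149 + 170345) + 274986/392125 = 186494 + 274986*(1/392125) = 186494 + 274986/392125 = 73129234736/392125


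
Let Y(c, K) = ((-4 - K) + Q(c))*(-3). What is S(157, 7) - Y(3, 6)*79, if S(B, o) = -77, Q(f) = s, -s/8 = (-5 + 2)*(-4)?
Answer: -25199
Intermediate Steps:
s = -96 (s = -8*(-5 + 2)*(-4) = -(-24)*(-4) = -8*12 = -96)
Q(f) = -96
Y(c, K) = 300 + 3*K (Y(c, K) = ((-4 - K) - 96)*(-3) = (-100 - K)*(-3) = 300 + 3*K)
S(157, 7) - Y(3, 6)*79 = -77 - (300 + 3*6)*79 = -77 - (300 + 18)*79 = -77 - 318*79 = -77 - 1*25122 = -77 - 25122 = -25199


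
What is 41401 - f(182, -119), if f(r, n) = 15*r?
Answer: 38671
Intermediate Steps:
41401 - f(182, -119) = 41401 - 15*182 = 41401 - 1*2730 = 41401 - 2730 = 38671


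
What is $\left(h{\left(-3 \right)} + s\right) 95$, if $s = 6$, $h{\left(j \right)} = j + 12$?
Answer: $1425$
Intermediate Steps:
$h{\left(j \right)} = 12 + j$
$\left(h{\left(-3 \right)} + s\right) 95 = \left(\left(12 - 3\right) + 6\right) 95 = \left(9 + 6\right) 95 = 15 \cdot 95 = 1425$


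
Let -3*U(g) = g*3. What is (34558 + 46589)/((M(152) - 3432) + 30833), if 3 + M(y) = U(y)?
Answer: 27049/9082 ≈ 2.9783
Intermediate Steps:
U(g) = -g (U(g) = -g*3/3 = -g)
M(y) = -3 - y
(34558 + 46589)/((M(152) - 3432) + 30833) = (34558 + 46589)/(((-3 - 1*152) - 3432) + 30833) = 81147/(((-3 - 152) - 3432) + 30833) = 81147/((-155 - 3432) + 30833) = 81147/(-3587 + 30833) = 81147/27246 = 81147*(1/27246) = 27049/9082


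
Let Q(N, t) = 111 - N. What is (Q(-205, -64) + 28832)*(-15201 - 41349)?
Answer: -1648319400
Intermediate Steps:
(Q(-205, -64) + 28832)*(-15201 - 41349) = ((111 - 1*(-205)) + 28832)*(-15201 - 41349) = ((111 + 205) + 28832)*(-56550) = (316 + 28832)*(-56550) = 29148*(-56550) = -1648319400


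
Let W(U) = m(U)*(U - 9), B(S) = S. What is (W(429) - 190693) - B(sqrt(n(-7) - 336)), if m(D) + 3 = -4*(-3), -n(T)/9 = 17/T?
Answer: -186913 - I*sqrt(15393)/7 ≈ -1.8691e+5 - 17.724*I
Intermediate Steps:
n(T) = -153/T
m(D) = 9 (m(D) = -3 - 4*(-3) = -3 + 12 = 9)
W(U) = -81 + 9*U (W(U) = 9*(U - 9) = 9*(-9 + U) = -81 + 9*U)
(W(429) - 190693) - B(sqrt(n(-7) - 336)) = ((-81 + 9*429) - 190693) - sqrt(-153/(-7) - 336) = ((-81 + 3861) - 190693) - sqrt(-153*(-1/7) - 336) = (3780 - 190693) - sqrt(153/7 - 336) = -186913 - sqrt(-2199/7) = -186913 - I*sqrt(15393)/7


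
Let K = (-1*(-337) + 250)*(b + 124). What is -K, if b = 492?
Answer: -361592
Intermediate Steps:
K = 361592 (K = (-1*(-337) + 250)*(492 + 124) = (337 + 250)*616 = 587*616 = 361592)
-K = -1*361592 = -361592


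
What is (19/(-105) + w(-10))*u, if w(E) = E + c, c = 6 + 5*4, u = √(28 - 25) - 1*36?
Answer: -19932/35 + 1661*√3/105 ≈ -542.09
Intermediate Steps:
u = -36 + √3 (u = √3 - 36 = -36 + √3 ≈ -34.268)
c = 26 (c = 6 + 20 = 26)
w(E) = 26 + E (w(E) = E + 26 = 26 + E)
(19/(-105) + w(-10))*u = (19/(-105) + (26 - 10))*(-36 + √3) = (19*(-1/105) + 16)*(-36 + √3) = (-19/105 + 16)*(-36 + √3) = 1661*(-36 + √3)/105 = -19932/35 + 1661*√3/105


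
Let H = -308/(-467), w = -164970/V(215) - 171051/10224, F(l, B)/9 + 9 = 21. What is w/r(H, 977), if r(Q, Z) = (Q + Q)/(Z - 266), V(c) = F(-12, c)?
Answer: -582474468423/699776 ≈ -8.3237e+5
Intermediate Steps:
F(l, B) = 108 (F(l, B) = -81 + 9*21 = -81 + 189 = 108)
V(c) = 108
w = -5262737/3408 (w = -164970/108 - 171051/10224 = -164970*1/108 - 171051*1/10224 = -3055/2 - 57017/3408 = -5262737/3408 ≈ -1544.2)
H = 308/467 (H = -308*(-1/467) = 308/467 ≈ 0.65953)
r(Q, Z) = 2*Q/(-266 + Z) (r(Q, Z) = (2*Q)/(-266 + Z) = 2*Q/(-266 + Z))
w/r(H, 977) = -5262737/(3408*(2*(308/467)/(-266 + 977))) = -5262737/(3408*(2*(308/467)/711)) = -5262737/(3408*(2*(308/467)*(1/711))) = -5262737/(3408*616/332037) = -5262737/3408*332037/616 = -582474468423/699776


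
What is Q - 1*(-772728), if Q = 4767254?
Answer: 5539982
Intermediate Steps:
Q - 1*(-772728) = 4767254 - 1*(-772728) = 4767254 + 772728 = 5539982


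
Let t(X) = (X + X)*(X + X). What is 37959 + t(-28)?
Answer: 41095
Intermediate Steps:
t(X) = 4*X² (t(X) = (2*X)*(2*X) = 4*X²)
37959 + t(-28) = 37959 + 4*(-28)² = 37959 + 4*784 = 37959 + 3136 = 41095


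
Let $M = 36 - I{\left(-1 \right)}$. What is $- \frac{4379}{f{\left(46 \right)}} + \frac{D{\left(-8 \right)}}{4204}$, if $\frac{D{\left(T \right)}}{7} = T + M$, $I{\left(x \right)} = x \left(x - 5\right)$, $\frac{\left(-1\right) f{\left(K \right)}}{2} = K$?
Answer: $\frac{4605871}{96692} \approx 47.634$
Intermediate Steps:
$f{\left(K \right)} = - 2 K$
$I{\left(x \right)} = x \left(-5 + x\right)$
$M = 30$ ($M = 36 - - (-5 - 1) = 36 - \left(-1\right) \left(-6\right) = 36 - 6 = 30$)
$D{\left(T \right)} = 210 + 7 T$ ($D{\left(T \right)} = 7 \left(T + 30\right) = 7 \left(30 + T\right) = 210 + 7 T$)
$- \frac{4379}{f{\left(46 \right)}} + \frac{D{\left(-8 \right)}}{4204} = - \frac{4379}{\left(-2\right) 46} + \frac{210 + 7 \left(-8\right)}{4204} = - \frac{4379}{-92} + \left(210 - 56\right) \frac{1}{4204} = \left(-4379\right) \left(- \frac{1}{92}\right) + 154 \cdot \frac{1}{4204} = \frac{4379}{92} + \frac{77}{2102} = \frac{4605871}{96692}$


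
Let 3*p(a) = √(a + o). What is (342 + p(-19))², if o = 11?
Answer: 1052668/9 + 456*I*√2 ≈ 1.1696e+5 + 644.88*I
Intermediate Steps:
p(a) = √(11 + a)/3 (p(a) = √(a + 11)/3 = √(11 + a)/3)
(342 + p(-19))² = (342 + √(11 - 19)/3)² = (342 + √(-8)/3)² = (342 + (2*I*√2)/3)² = (342 + 2*I*√2/3)²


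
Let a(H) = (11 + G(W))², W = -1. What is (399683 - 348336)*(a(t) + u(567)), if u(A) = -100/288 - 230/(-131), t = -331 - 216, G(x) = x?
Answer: 49112635295/9432 ≈ 5.2070e+6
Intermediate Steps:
t = -547
a(H) = 100 (a(H) = (11 - 1)² = 10² = 100)
u(A) = 13285/9432 (u(A) = -100*1/288 - 230*(-1/131) = -25/72 + 230/131 = 13285/9432)
(399683 - 348336)*(a(t) + u(567)) = (399683 - 348336)*(100 + 13285/9432) = 51347*(956485/9432) = 49112635295/9432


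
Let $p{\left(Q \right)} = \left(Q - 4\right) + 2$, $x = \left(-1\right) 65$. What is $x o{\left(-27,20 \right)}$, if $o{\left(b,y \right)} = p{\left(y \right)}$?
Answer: $-1170$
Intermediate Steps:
$x = -65$
$p{\left(Q \right)} = -2 + Q$ ($p{\left(Q \right)} = \left(-4 + Q\right) + 2 = -2 + Q$)
$o{\left(b,y \right)} = -2 + y$
$x o{\left(-27,20 \right)} = - 65 \left(-2 + 20\right) = \left(-65\right) 18 = -1170$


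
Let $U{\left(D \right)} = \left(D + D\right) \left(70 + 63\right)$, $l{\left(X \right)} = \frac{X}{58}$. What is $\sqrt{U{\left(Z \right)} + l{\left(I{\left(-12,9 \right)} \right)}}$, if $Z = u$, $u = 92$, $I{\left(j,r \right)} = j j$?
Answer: $\frac{8 \sqrt{321610}}{29} \approx 156.44$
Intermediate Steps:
$I{\left(j,r \right)} = j^{2}$
$l{\left(X \right)} = \frac{X}{58}$ ($l{\left(X \right)} = X \frac{1}{58} = \frac{X}{58}$)
$Z = 92$
$U{\left(D \right)} = 266 D$ ($U{\left(D \right)} = 2 D 133 = 266 D$)
$\sqrt{U{\left(Z \right)} + l{\left(I{\left(-12,9 \right)} \right)}} = \sqrt{266 \cdot 92 + \frac{\left(-12\right)^{2}}{58}} = \sqrt{24472 + \frac{1}{58} \cdot 144} = \sqrt{24472 + \frac{72}{29}} = \sqrt{\frac{709760}{29}} = \frac{8 \sqrt{321610}}{29}$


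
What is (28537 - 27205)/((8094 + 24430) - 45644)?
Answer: -333/3280 ≈ -0.10152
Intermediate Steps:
(28537 - 27205)/((8094 + 24430) - 45644) = 1332/(32524 - 45644) = 1332/(-13120) = 1332*(-1/13120) = -333/3280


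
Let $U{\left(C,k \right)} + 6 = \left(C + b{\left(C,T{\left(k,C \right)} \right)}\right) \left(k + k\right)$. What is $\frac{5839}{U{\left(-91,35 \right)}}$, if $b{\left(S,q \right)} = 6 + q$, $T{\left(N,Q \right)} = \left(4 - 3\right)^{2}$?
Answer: $- \frac{5839}{5886} \approx -0.99201$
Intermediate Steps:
$T{\left(N,Q \right)} = 1$ ($T{\left(N,Q \right)} = 1^{2} = 1$)
$U{\left(C,k \right)} = -6 + 2 k \left(7 + C\right)$ ($U{\left(C,k \right)} = -6 + \left(C + \left(6 + 1\right)\right) \left(k + k\right) = -6 + \left(C + 7\right) 2 k = -6 + \left(7 + C\right) 2 k = -6 + 2 k \left(7 + C\right)$)
$\frac{5839}{U{\left(-91,35 \right)}} = \frac{5839}{-6 + 14 \cdot 35 + 2 \left(-91\right) 35} = \frac{5839}{-6 + 490 - 6370} = \frac{5839}{-5886} = 5839 \left(- \frac{1}{5886}\right) = - \frac{5839}{5886}$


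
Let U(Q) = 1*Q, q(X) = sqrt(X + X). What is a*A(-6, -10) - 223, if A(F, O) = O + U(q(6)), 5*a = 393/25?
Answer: -6361/25 + 786*sqrt(3)/125 ≈ -243.55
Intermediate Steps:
q(X) = sqrt(2)*sqrt(X) (q(X) = sqrt(2*X) = sqrt(2)*sqrt(X))
a = 393/125 (a = (393/25)/5 = (393*(1/25))/5 = (1/5)*(393/25) = 393/125 ≈ 3.1440)
U(Q) = Q
A(F, O) = O + 2*sqrt(3) (A(F, O) = O + sqrt(2)*sqrt(6) = O + 2*sqrt(3))
a*A(-6, -10) - 223 = 393*(-10 + 2*sqrt(3))/125 - 223 = (-786/25 + 786*sqrt(3)/125) - 223 = -6361/25 + 786*sqrt(3)/125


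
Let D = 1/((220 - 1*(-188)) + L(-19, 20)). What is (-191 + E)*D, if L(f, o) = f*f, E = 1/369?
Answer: -70478/283761 ≈ -0.24837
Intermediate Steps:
E = 1/369 ≈ 0.0027100
L(f, o) = f²
D = 1/769 (D = 1/((220 - 1*(-188)) + (-19)²) = 1/((220 + 188) + 361) = 1/(408 + 361) = 1/769 ≈ 0.0013004)
(-191 + E)*D = (-191 + 1/369)*(1/769) = -70478/369*1/769 = -70478/283761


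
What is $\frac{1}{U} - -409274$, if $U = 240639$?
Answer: $\frac{98487286087}{240639} \approx 4.0927 \cdot 10^{5}$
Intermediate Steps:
$\frac{1}{U} - -409274 = \frac{1}{240639} - -409274 = \frac{1}{240639} + 409274 = \frac{98487286087}{240639}$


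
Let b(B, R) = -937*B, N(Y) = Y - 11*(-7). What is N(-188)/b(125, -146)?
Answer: 111/117125 ≈ 0.00094771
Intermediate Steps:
N(Y) = 77 + Y (N(Y) = Y + 77 = 77 + Y)
N(-188)/b(125, -146) = (77 - 188)/((-937*125)) = -111/(-117125) = -111*(-1/117125) = 111/117125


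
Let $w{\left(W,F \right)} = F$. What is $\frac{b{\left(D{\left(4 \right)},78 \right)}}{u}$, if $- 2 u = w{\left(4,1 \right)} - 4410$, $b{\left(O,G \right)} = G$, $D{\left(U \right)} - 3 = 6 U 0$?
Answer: $\frac{156}{4409} \approx 0.035382$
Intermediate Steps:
$D{\left(U \right)} = 3$ ($D{\left(U \right)} = 3 + 6 U 0 = 3 + 0 = 3$)
$u = \frac{4409}{2}$ ($u = - \frac{1 - 4410}{2} = \left(- \frac{1}{2}\right) \left(-4409\right) = \frac{4409}{2} \approx 2204.5$)
$\frac{b{\left(D{\left(4 \right)},78 \right)}}{u} = \frac{78}{\frac{4409}{2}} = 78 \cdot \frac{2}{4409} = \frac{156}{4409}$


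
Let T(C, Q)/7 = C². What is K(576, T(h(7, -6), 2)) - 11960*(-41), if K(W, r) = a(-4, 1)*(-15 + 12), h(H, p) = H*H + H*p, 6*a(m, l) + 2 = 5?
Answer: 980717/2 ≈ 4.9036e+5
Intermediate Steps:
a(m, l) = ½ (a(m, l) = -⅓ + (⅙)*5 = -⅓ + ⅚ = ½)
h(H, p) = H² + H*p
T(C, Q) = 7*C²
K(W, r) = -3/2 (K(W, r) = (-15 + 12)/2 = (½)*(-3) = -3/2)
K(576, T(h(7, -6), 2)) - 11960*(-41) = -3/2 - 11960*(-41) = -3/2 - 1*(-490360) = -3/2 + 490360 = 980717/2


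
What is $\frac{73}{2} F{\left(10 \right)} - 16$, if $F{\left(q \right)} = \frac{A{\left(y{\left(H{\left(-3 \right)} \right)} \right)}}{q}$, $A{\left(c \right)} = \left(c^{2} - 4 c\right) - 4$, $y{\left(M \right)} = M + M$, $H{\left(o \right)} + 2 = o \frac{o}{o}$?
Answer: $\frac{2402}{5} \approx 480.4$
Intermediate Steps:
$H{\left(o \right)} = -2 + o$ ($H{\left(o \right)} = -2 + o \frac{o}{o} = -2 + o 1 = -2 + o$)
$y{\left(M \right)} = 2 M$
$A{\left(c \right)} = -4 + c^{2} - 4 c$
$F{\left(q \right)} = \frac{136}{q}$ ($F{\left(q \right)} = \frac{-4 + \left(2 \left(-2 - 3\right)\right)^{2} - 4 \cdot 2 \left(-2 - 3\right)}{q} = \frac{-4 + \left(2 \left(-5\right)\right)^{2} - 4 \cdot 2 \left(-5\right)}{q} = \frac{-4 + \left(-10\right)^{2} - -40}{q} = \frac{-4 + 100 + 40}{q} = \frac{136}{q}$)
$\frac{73}{2} F{\left(10 \right)} - 16 = \frac{73}{2} \cdot \frac{136}{10} - 16 = 73 \cdot \frac{1}{2} \cdot 136 \cdot \frac{1}{10} - 16 = \frac{73}{2} \cdot \frac{68}{5} - 16 = \frac{2482}{5} - 16 = \frac{2402}{5}$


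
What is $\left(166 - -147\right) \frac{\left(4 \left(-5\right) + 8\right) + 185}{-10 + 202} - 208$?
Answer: $\frac{14213}{192} \approx 74.026$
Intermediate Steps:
$\left(166 - -147\right) \frac{\left(4 \left(-5\right) + 8\right) + 185}{-10 + 202} - 208 = \left(166 + 147\right) \frac{\left(-20 + 8\right) + 185}{192} - 208 = 313 \left(-12 + 185\right) \frac{1}{192} - 208 = 313 \cdot 173 \cdot \frac{1}{192} - 208 = 313 \cdot \frac{173}{192} - 208 = \frac{54149}{192} - 208 = \frac{14213}{192}$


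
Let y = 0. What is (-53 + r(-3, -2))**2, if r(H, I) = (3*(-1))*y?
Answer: 2809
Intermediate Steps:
r(H, I) = 0 (r(H, I) = (3*(-1))*0 = -3*0 = 0)
(-53 + r(-3, -2))**2 = (-53 + 0)**2 = (-53)**2 = 2809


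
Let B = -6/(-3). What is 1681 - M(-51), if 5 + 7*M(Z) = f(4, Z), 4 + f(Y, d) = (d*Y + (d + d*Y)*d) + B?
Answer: -1027/7 ≈ -146.71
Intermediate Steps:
B = 2 (B = -6*(-1/3) = 2)
f(Y, d) = -2 + Y*d + d*(d + Y*d) (f(Y, d) = -4 + ((d*Y + (d + d*Y)*d) + 2) = -4 + ((Y*d + (d + Y*d)*d) + 2) = -4 + ((Y*d + d*(d + Y*d)) + 2) = -4 + (2 + Y*d + d*(d + Y*d)) = -2 + Y*d + d*(d + Y*d))
M(Z) = -1 + 4*Z/7 + 5*Z**2/7 (M(Z) = -5/7 + (-2 + Z**2 + 4*Z + 4*Z**2)/7 = -5/7 + (-2 + 4*Z + 5*Z**2)/7 = -5/7 + (-2/7 + 4*Z/7 + 5*Z**2/7) = -1 + 4*Z/7 + 5*Z**2/7)
1681 - M(-51) = 1681 - (-1 + (4/7)*(-51) + (5/7)*(-51)**2) = 1681 - (-1 - 204/7 + (5/7)*2601) = 1681 - (-1 - 204/7 + 13005/7) = 1681 - 1*12794/7 = 1681 - 12794/7 = -1027/7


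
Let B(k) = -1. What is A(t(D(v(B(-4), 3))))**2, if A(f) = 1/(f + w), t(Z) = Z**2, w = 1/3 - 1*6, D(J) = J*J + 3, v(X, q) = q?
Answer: 9/172225 ≈ 5.2257e-5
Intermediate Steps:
D(J) = 3 + J**2 (D(J) = J**2 + 3 = 3 + J**2)
w = -17/3 (w = 1*(1/3) - 6 = 1/3 - 6 = -17/3 ≈ -5.6667)
A(f) = 1/(-17/3 + f) (A(f) = 1/(f - 17/3) = 1/(-17/3 + f))
A(t(D(v(B(-4), 3))))**2 = (3/(-17 + 3*(3 + 3**2)**2))**2 = (3/(-17 + 3*(3 + 9)**2))**2 = (3/(-17 + 3*12**2))**2 = (3/(-17 + 3*144))**2 = (3/(-17 + 432))**2 = (3/415)**2 = 9/172225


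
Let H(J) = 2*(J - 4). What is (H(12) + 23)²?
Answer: 1521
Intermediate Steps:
H(J) = -8 + 2*J (H(J) = 2*(-4 + J) = -8 + 2*J)
(H(12) + 23)² = ((-8 + 2*12) + 23)² = ((-8 + 24) + 23)² = (16 + 23)² = 39² = 1521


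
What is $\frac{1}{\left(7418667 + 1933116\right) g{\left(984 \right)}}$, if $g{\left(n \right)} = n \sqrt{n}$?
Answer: $\frac{\sqrt{246}}{4527460000224} \approx 3.4643 \cdot 10^{-12}$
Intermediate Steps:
$g{\left(n \right)} = n^{\frac{3}{2}}$
$\frac{1}{\left(7418667 + 1933116\right) g{\left(984 \right)}} = \frac{1}{\left(7418667 + 1933116\right) 984^{\frac{3}{2}}} = \frac{1}{9351783 \cdot 1968 \sqrt{246}} = \frac{\frac{1}{484128} \sqrt{246}}{9351783} = \frac{\sqrt{246}}{4527460000224}$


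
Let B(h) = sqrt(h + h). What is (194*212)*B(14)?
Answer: 82256*sqrt(7) ≈ 2.1763e+5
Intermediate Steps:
B(h) = sqrt(2)*sqrt(h) (B(h) = sqrt(2*h) = sqrt(2)*sqrt(h))
(194*212)*B(14) = (194*212)*(sqrt(2)*sqrt(14)) = 41128*(2*sqrt(7)) = 82256*sqrt(7)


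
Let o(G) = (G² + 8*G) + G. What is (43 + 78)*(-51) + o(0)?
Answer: -6171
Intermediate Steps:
o(G) = G² + 9*G
(43 + 78)*(-51) + o(0) = (43 + 78)*(-51) + 0*(9 + 0) = 121*(-51) + 0*9 = -6171 + 0 = -6171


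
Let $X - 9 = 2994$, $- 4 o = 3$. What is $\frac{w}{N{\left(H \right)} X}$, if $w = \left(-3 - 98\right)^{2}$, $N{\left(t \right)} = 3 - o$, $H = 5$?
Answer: $\frac{40804}{45045} \approx 0.90585$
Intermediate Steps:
$o = - \frac{3}{4}$ ($o = \left(- \frac{1}{4}\right) 3 = - \frac{3}{4} \approx -0.75$)
$N{\left(t \right)} = \frac{15}{4}$ ($N{\left(t \right)} = 3 - - \frac{3}{4} = 3 + \frac{3}{4} = \frac{15}{4}$)
$X = 3003$ ($X = 9 + 2994 = 3003$)
$w = 10201$ ($w = \left(-101\right)^{2} = 10201$)
$\frac{w}{N{\left(H \right)} X} = \frac{10201}{\frac{15}{4} \cdot 3003} = \frac{10201}{\frac{45045}{4}} = 10201 \cdot \frac{4}{45045} = \frac{40804}{45045}$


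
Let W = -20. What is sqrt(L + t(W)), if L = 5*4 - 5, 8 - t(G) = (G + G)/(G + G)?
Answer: sqrt(22) ≈ 4.6904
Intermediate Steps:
t(G) = 7 (t(G) = 8 - (G + G)/(G + G) = 8 - 2*G/(2*G) = 8 - 2*G*1/(2*G) = 8 - 1*1 = 8 - 1 = 7)
L = 15 (L = 20 - 5 = 15)
sqrt(L + t(W)) = sqrt(15 + 7) = sqrt(22)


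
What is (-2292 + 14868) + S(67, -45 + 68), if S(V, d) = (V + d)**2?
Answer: 20676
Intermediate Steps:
(-2292 + 14868) + S(67, -45 + 68) = (-2292 + 14868) + (67 + (-45 + 68))**2 = 12576 + (67 + 23)**2 = 12576 + 90**2 = 12576 + 8100 = 20676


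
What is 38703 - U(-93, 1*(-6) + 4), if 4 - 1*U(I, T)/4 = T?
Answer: 38679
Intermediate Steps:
U(I, T) = 16 - 4*T
38703 - U(-93, 1*(-6) + 4) = 38703 - (16 - 4*(1*(-6) + 4)) = 38703 - (16 - 4*(-6 + 4)) = 38703 - (16 - 4*(-2)) = 38703 - (16 + 8) = 38703 - 1*24 = 38703 - 24 = 38679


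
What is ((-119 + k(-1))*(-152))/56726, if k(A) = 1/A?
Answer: 9120/28363 ≈ 0.32155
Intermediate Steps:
((-119 + k(-1))*(-152))/56726 = ((-119 + 1/(-1))*(-152))/56726 = ((-119 - 1)*(-152))*(1/56726) = -120*(-152)*(1/56726) = 18240*(1/56726) = 9120/28363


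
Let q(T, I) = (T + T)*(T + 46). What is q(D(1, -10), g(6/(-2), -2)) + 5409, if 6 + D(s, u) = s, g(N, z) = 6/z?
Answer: 4999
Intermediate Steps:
D(s, u) = -6 + s
q(T, I) = 2*T*(46 + T) (q(T, I) = (2*T)*(46 + T) = 2*T*(46 + T))
q(D(1, -10), g(6/(-2), -2)) + 5409 = 2*(-6 + 1)*(46 + (-6 + 1)) + 5409 = 2*(-5)*(46 - 5) + 5409 = 2*(-5)*41 + 5409 = -410 + 5409 = 4999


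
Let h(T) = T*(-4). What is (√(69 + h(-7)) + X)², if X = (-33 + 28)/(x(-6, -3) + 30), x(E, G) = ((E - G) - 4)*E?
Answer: 502873/5184 - 5*√97/36 ≈ 95.637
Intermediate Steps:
x(E, G) = E*(-4 + E - G) (x(E, G) = (-4 + E - G)*E = E*(-4 + E - G))
h(T) = -4*T
X = -5/72 (X = (-33 + 28)/(-6*(-4 - 6 - 1*(-3)) + 30) = -5/(-6*(-4 - 6 + 3) + 30) = -5/(-6*(-7) + 30) = -5/(42 + 30) = -5/72 ≈ -0.069444)
(√(69 + h(-7)) + X)² = (√(69 - 4*(-7)) - 5/72)² = (√(69 + 28) - 5/72)² = (√97 - 5/72)² = (-5/72 + √97)²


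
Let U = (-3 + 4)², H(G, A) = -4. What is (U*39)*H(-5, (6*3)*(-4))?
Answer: -156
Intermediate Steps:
U = 1 (U = 1² = 1)
(U*39)*H(-5, (6*3)*(-4)) = (1*39)*(-4) = 39*(-4) = -156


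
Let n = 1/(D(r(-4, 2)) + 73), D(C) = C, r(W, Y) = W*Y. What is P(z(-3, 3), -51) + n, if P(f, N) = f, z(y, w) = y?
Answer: -194/65 ≈ -2.9846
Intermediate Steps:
n = 1/65 (n = 1/(-4*2 + 73) = 1/(-8 + 73) = 1/65 ≈ 0.015385)
P(z(-3, 3), -51) + n = -3 + 1/65 = -194/65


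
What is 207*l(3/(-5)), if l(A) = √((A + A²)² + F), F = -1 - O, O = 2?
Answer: 207*I*√1839/25 ≈ 355.08*I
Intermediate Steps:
F = -3 (F = -1 - 1*2 = -1 - 2 = -3)
l(A) = √(-3 + (A + A²)²) (l(A) = √((A + A²)² - 3) = √(-3 + (A + A²)²))
207*l(3/(-5)) = 207*√(-3 + (3/(-5))²*(1 + 3/(-5))²) = 207*√(-3 + (3*(-⅕))²*(1 + 3*(-⅕))²) = 207*√(-3 + (-⅗)²*(1 - ⅗)²) = 207*√(-3 + 9*(⅖)²/25) = 207*√(-3 + (9/25)*(4/25)) = 207*√(-3 + 36/625) = 207*√(-1839/625) = 207*(I*√1839/25) = 207*I*√1839/25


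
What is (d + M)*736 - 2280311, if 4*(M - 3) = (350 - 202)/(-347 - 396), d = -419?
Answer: -1921787073/743 ≈ -2.5865e+6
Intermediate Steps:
M = 2192/743 (M = 3 + ((350 - 202)/(-347 - 396))/4 = 3 + (148/(-743))/4 = 3 + (148*(-1/743))/4 = 3 + (¼)*(-148/743) = 3 - 37/743 = 2192/743 ≈ 2.9502)
(d + M)*736 - 2280311 = (-419 + 2192/743)*736 - 2280311 = -309125/743*736 - 2280311 = -227516000/743 - 2280311 = -1921787073/743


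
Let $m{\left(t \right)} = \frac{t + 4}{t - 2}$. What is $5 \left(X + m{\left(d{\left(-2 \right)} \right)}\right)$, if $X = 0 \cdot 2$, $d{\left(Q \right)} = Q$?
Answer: $- \frac{5}{2} \approx -2.5$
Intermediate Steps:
$m{\left(t \right)} = \frac{4 + t}{-2 + t}$
$X = 0$
$5 \left(X + m{\left(d{\left(-2 \right)} \right)}\right) = 5 \left(0 + \frac{4 - 2}{-2 - 2}\right) = 5 \left(0 + \frac{1}{-4} \cdot 2\right) = 5 \left(0 - \frac{1}{2}\right) = 5 \left(- \frac{1}{2}\right) = - \frac{5}{2}$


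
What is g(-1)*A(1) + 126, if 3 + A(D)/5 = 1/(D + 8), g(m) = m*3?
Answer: 508/3 ≈ 169.33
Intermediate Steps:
g(m) = 3*m
A(D) = -15 + 5/(8 + D) (A(D) = -15 + 5/(D + 8) = -15 + 5/(8 + D))
g(-1)*A(1) + 126 = (3*(-1))*(5*(-23 - 3*1)/(8 + 1)) + 126 = -15*(-23 - 3)/9 + 126 = -15*(-26)/9 + 126 = -3*(-130/9) + 126 = 130/3 + 126 = 508/3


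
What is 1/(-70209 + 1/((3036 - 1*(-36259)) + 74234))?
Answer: -113529/7970757560 ≈ -1.4243e-5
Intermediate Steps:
1/(-70209 + 1/((3036 - 1*(-36259)) + 74234)) = 1/(-70209 + 1/((3036 + 36259) + 74234)) = 1/(-70209 + 1/(39295 + 74234)) = 1/(-70209 + 1/113529) = 1/(-7970757560/113529) = -113529/7970757560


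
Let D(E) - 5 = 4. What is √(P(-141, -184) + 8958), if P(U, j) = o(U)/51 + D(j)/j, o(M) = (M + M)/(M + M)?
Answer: √197208506562/4692 ≈ 94.647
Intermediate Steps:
D(E) = 9 (D(E) = 5 + 4 = 9)
o(M) = 1 (o(M) = (2*M)/((2*M)) = (2*M)*(1/(2*M)) = 1)
P(U, j) = 1/51 + 9/j
√(P(-141, -184) + 8958) = √((1/51)*(459 - 184)/(-184) + 8958) = √((1/51)*(-1/184)*275 + 8958) = √(-275/9384 + 8958) = √(84061597/9384) = √197208506562/4692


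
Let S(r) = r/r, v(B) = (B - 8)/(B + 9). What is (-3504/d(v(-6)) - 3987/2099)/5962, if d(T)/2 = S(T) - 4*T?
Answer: -11267577/738340042 ≈ -0.015261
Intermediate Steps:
v(B) = (-8 + B)/(9 + B)
S(r) = 1
d(T) = 2 - 8*T (d(T) = 2*(1 - 4*T) = 2 - 8*T)
(-3504/d(v(-6)) - 3987/2099)/5962 = (-3504/(2 - 8*(-8 - 6)/(9 - 6)) - 3987/2099)/5962 = (-3504/(2 - 8*(-14)/3) - 3987*1/2099)*(1/5962) = (-3504/(2 - 8*(-14)/3) - 3987/2099)*(1/5962) = (-3504/(2 - 8*(-14/3)) - 3987/2099)*(1/5962) = (-3504/(2 + 112/3) - 3987/2099)*(1/5962) = (-3504/118/3 - 3987/2099)*(1/5962) = (-3504*3/118 - 3987/2099)*(1/5962) = (-5256/59 - 3987/2099)*(1/5962) = -11267577/123841*1/5962 = -11267577/738340042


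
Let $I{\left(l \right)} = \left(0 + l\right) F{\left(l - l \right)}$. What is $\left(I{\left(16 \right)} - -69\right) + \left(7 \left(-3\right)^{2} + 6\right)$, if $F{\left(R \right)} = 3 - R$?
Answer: $186$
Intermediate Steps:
$I{\left(l \right)} = 3 l$ ($I{\left(l \right)} = \left(0 + l\right) \left(3 - \left(l - l\right)\right) = l \left(3 - 0\right) = l \left(3 + 0\right) = l 3 = 3 l$)
$\left(I{\left(16 \right)} - -69\right) + \left(7 \left(-3\right)^{2} + 6\right) = \left(3 \cdot 16 - -69\right) + \left(7 \left(-3\right)^{2} + 6\right) = \left(48 + 69\right) + \left(7 \cdot 9 + 6\right) = 117 + \left(63 + 6\right) = 117 + 69 = 186$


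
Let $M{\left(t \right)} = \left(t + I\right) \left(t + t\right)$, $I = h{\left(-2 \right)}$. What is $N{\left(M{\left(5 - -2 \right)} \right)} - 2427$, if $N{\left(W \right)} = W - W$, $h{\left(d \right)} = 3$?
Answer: $-2427$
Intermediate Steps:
$I = 3$
$M{\left(t \right)} = 2 t \left(3 + t\right)$ ($M{\left(t \right)} = \left(t + 3\right) \left(t + t\right) = \left(3 + t\right) 2 t = 2 t \left(3 + t\right)$)
$N{\left(W \right)} = 0$
$N{\left(M{\left(5 - -2 \right)} \right)} - 2427 = 0 - 2427 = -2427$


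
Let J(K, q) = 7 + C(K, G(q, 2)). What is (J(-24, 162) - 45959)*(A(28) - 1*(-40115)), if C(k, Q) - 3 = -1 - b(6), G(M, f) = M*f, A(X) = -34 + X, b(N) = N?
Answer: -1843249204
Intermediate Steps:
C(k, Q) = -4 (C(k, Q) = 3 + (-1 - 1*6) = 3 + (-1 - 6) = 3 - 7 = -4)
J(K, q) = 3 (J(K, q) = 7 - 4 = 3)
(J(-24, 162) - 45959)*(A(28) - 1*(-40115)) = (3 - 45959)*((-34 + 28) - 1*(-40115)) = -45956*(-6 + 40115) = -45956*40109 = -1843249204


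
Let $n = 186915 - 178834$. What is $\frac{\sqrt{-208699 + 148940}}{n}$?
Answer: $\frac{i \sqrt{59759}}{8081} \approx 0.030251 i$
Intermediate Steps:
$n = 8081$
$\frac{\sqrt{-208699 + 148940}}{n} = \frac{\sqrt{-208699 + 148940}}{8081} = \sqrt{-59759} \cdot \frac{1}{8081} = i \sqrt{59759} \cdot \frac{1}{8081} = \frac{i \sqrt{59759}}{8081}$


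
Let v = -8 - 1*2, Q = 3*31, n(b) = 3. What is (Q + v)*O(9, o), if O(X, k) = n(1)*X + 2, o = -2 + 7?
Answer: 2407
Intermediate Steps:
o = 5
O(X, k) = 2 + 3*X (O(X, k) = 3*X + 2 = 2 + 3*X)
Q = 93
v = -10 (v = -8 - 2 = -10)
(Q + v)*O(9, o) = (93 - 10)*(2 + 3*9) = 83*(2 + 27) = 83*29 = 2407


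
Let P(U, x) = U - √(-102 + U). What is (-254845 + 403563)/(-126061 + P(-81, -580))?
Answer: -18759585956/15911804347 + 148718*I*√183/15911804347 ≈ -1.179 + 0.00012644*I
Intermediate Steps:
(-254845 + 403563)/(-126061 + P(-81, -580)) = (-254845 + 403563)/(-126061 + (-81 - √(-102 - 81))) = 148718/(-126061 + (-81 - √(-183))) = 148718/(-126061 + (-81 - I*√183)) = 148718/(-126142 - I*√183)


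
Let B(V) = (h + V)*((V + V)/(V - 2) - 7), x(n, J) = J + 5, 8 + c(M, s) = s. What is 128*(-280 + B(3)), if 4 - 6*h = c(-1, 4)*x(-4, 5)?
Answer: -111488/3 ≈ -37163.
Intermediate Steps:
c(M, s) = -8 + s
x(n, J) = 5 + J
h = 22/3 (h = ⅔ - (-8 + 4)*(5 + 5)/6 = ⅔ - (-2)*10/3 = ⅔ - ⅙*(-40) = ⅔ + 20/3 = 22/3 ≈ 7.3333)
B(V) = (-7 + 2*V/(-2 + V))*(22/3 + V) (B(V) = (22/3 + V)*((V + V)/(V - 2) - 7) = (22/3 + V)*((2*V)/(-2 + V) - 7) = (22/3 + V)*(2*V/(-2 + V) - 7) = (22/3 + V)*(-7 + 2*V/(-2 + V)) = (-7 + 2*V/(-2 + V))*(22/3 + V))
128*(-280 + B(3)) = 128*(-280 + (308 - 68*3 - 15*3²)/(3*(-2 + 3))) = 128*(-280 + (⅓)*(308 - 204 - 15*9)/1) = 128*(-280 + (⅓)*1*(308 - 204 - 135)) = 128*(-280 + (⅓)*1*(-31)) = 128*(-280 - 31/3) = 128*(-871/3) = -111488/3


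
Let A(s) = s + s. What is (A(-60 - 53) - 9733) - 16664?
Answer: -26623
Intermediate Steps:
A(s) = 2*s
(A(-60 - 53) - 9733) - 16664 = (2*(-60 - 53) - 9733) - 16664 = (2*(-113) - 9733) - 16664 = (-226 - 9733) - 16664 = -9959 - 16664 = -26623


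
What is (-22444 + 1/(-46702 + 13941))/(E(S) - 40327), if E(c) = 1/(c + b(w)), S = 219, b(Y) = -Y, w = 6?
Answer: 31323263901/56281104730 ≈ 0.55655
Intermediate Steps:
E(c) = 1/(-6 + c) (E(c) = 1/(c - 1*6) = 1/(c - 6) = 1/(-6 + c))
(-22444 + 1/(-46702 + 13941))/(E(S) - 40327) = (-22444 + 1/(-46702 + 13941))/(1/(-6 + 219) - 40327) = (-22444 + 1/(-32761))/(1/213 - 40327) = (-22444 - 1/32761)/(1/213 - 40327) = -735287885/(32761*(-8589650/213)) = -735287885/32761*(-213/8589650) = 31323263901/56281104730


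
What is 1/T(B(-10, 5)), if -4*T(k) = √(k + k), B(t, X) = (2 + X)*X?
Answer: -2*√70/35 ≈ -0.47809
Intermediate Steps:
B(t, X) = X*(2 + X)
T(k) = -√2*√k/4 (T(k) = -√(k + k)/4 = -√2*√k/4)
1/T(B(-10, 5)) = 1/(-√2*√(5*(2 + 5))/4) = 1/(-√2*√(5*7)/4) = 1/(-√2*√35/4) = 1/(-√70/4) = -2*√70/35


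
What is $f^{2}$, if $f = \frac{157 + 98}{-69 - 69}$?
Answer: $\frac{7225}{2116} \approx 3.4145$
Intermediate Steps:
$f = - \frac{85}{46}$ ($f = \frac{255}{-138} = 255 \left(- \frac{1}{138}\right) = - \frac{85}{46} \approx -1.8478$)
$f^{2} = \left(- \frac{85}{46}\right)^{2} = \frac{7225}{2116}$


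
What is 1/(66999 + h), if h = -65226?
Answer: 1/1773 ≈ 0.00056402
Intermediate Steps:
1/(66999 + h) = 1/(66999 - 65226) = 1/1773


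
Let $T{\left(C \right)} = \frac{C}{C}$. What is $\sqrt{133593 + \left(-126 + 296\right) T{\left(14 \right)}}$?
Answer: $\sqrt{133763} \approx 365.74$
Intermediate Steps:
$T{\left(C \right)} = 1$
$\sqrt{133593 + \left(-126 + 296\right) T{\left(14 \right)}} = \sqrt{133593 + \left(-126 + 296\right) 1} = \sqrt{133593 + 170 \cdot 1} = \sqrt{133593 + 170} = \sqrt{133763}$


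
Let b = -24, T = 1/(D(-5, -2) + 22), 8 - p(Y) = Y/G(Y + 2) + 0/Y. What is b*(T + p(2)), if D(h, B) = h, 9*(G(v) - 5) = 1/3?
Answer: -3126/17 ≈ -183.88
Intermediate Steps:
G(v) = 136/27 (G(v) = 5 + (⅑)/3 = 5 + (⅑)*(⅓) = 5 + 1/27 = 136/27)
p(Y) = 8 - 27*Y/136 (p(Y) = 8 - (Y/(136/27) + 0/Y) = 8 - (Y*(27/136) + 0) = 8 - (27*Y/136 + 0) = 8 - 27*Y/136)
T = 1/17 (T = 1/(-5 + 22) = 1/17 ≈ 0.058824)
b*(T + p(2)) = -24*(1/17 + (8 - 27/136*2)) = -24*(1/17 + (8 - 27/68)) = -24*(1/17 + 517/68) = -24*521/68 = -3126/17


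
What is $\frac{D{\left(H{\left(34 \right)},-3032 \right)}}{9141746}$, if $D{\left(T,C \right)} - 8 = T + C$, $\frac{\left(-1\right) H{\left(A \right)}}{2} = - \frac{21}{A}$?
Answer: $- \frac{51387}{155409682} \approx -0.00033065$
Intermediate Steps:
$H{\left(A \right)} = \frac{42}{A}$ ($H{\left(A \right)} = - 2 \left(- \frac{21}{A}\right) = \frac{42}{A}$)
$D{\left(T,C \right)} = 8 + C + T$ ($D{\left(T,C \right)} = 8 + \left(T + C\right) = 8 + \left(C + T\right) = 8 + C + T$)
$\frac{D{\left(H{\left(34 \right)},-3032 \right)}}{9141746} = \frac{8 - 3032 + \frac{42}{34}}{9141746} = \left(8 - 3032 + 42 \cdot \frac{1}{34}\right) \frac{1}{9141746} = \left(8 - 3032 + \frac{21}{17}\right) \frac{1}{9141746} = \left(- \frac{51387}{17}\right) \frac{1}{9141746} = - \frac{51387}{155409682}$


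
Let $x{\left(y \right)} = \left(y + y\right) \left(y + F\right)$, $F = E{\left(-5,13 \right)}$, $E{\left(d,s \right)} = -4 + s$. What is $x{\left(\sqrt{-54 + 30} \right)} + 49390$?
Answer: $49342 + 36 i \sqrt{6} \approx 49342.0 + 88.182 i$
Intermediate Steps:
$F = 9$ ($F = -4 + 13 = 9$)
$x{\left(y \right)} = 2 y \left(9 + y\right)$ ($x{\left(y \right)} = \left(y + y\right) \left(y + 9\right) = 2 y \left(9 + y\right)$)
$x{\left(\sqrt{-54 + 30} \right)} + 49390 = 2 \sqrt{-54 + 30} \left(9 + \sqrt{-54 + 30}\right) + 49390 = 2 \sqrt{-24} \left(9 + \sqrt{-24}\right) + 49390 = 2 \cdot 2 i \sqrt{6} \left(9 + 2 i \sqrt{6}\right) + 49390 = 4 i \sqrt{6} \left(9 + 2 i \sqrt{6}\right) + 49390 = 49390 + 4 i \sqrt{6} \left(9 + 2 i \sqrt{6}\right)$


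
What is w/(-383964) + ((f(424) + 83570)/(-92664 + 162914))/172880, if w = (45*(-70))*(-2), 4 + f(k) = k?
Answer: -91047758171/5551397222000 ≈ -0.016401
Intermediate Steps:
f(k) = -4 + k
w = 6300 (w = -3150*(-2) = 6300)
w/(-383964) + ((f(424) + 83570)/(-92664 + 162914))/172880 = 6300/(-383964) + (((-4 + 424) + 83570)/(-92664 + 162914))/172880 = 6300*(-1/383964) + ((420 + 83570)/70250)*(1/172880) = -75/4571 + (83990*(1/70250))*(1/172880) = -75/4571 + (8399/7025)*(1/172880) = -75/4571 + 8399/1214482000 = -91047758171/5551397222000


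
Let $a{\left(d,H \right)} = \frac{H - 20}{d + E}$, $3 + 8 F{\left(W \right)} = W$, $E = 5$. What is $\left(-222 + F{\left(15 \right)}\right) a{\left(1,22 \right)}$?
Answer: $- \frac{147}{2} \approx -73.5$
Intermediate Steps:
$F{\left(W \right)} = - \frac{3}{8} + \frac{W}{8}$
$a{\left(d,H \right)} = \frac{-20 + H}{5 + d}$ ($a{\left(d,H \right)} = \frac{H - 20}{d + 5} = \frac{-20 + H}{5 + d}$)
$\left(-222 + F{\left(15 \right)}\right) a{\left(1,22 \right)} = \left(-222 + \left(- \frac{3}{8} + \frac{1}{8} \cdot 15\right)\right) \frac{-20 + 22}{5 + 1} = \left(-222 + \left(- \frac{3}{8} + \frac{15}{8}\right)\right) \frac{1}{6} \cdot 2 = \left(-222 + \frac{3}{2}\right) \frac{1}{6} \cdot 2 = \left(- \frac{441}{2}\right) \frac{1}{3} = - \frac{147}{2}$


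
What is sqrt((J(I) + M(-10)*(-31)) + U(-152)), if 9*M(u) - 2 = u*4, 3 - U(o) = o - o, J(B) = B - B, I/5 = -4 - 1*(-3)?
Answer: sqrt(1205)/3 ≈ 11.571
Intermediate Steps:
I = -5 (I = 5*(-4 - 1*(-3)) = 5*(-4 + 3) = 5*(-1) = -5)
J(B) = 0
U(o) = 3 (U(o) = 3 - (o - o) = 3 - 1*0 = 3 + 0 = 3)
M(u) = 2/9 + 4*u/9 (M(u) = 2/9 + (u*4)/9 = 2/9 + (4*u)/9 = 2/9 + 4*u/9)
sqrt((J(I) + M(-10)*(-31)) + U(-152)) = sqrt((0 + (2/9 + (4/9)*(-10))*(-31)) + 3) = sqrt((0 + (2/9 - 40/9)*(-31)) + 3) = sqrt((0 - 38/9*(-31)) + 3) = sqrt((0 + 1178/9) + 3) = sqrt(1178/9 + 3) = sqrt(1205/9) = sqrt(1205)/3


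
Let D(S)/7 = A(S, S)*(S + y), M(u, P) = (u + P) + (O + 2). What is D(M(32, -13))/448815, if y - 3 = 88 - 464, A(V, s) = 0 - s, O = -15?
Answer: 5138/149605 ≈ 0.034344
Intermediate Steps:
A(V, s) = -s
y = -373 (y = 3 + (88 - 464) = 3 - 376 = -373)
M(u, P) = -13 + P + u (M(u, P) = (u + P) + (-15 + 2) = (P + u) - 13 = -13 + P + u)
D(S) = -7*S*(-373 + S) (D(S) = 7*((-S)*(S - 373)) = 7*((-S)*(-373 + S)) = 7*(-S*(-373 + S)) = -7*S*(-373 + S))
D(M(32, -13))/448815 = (7*(-13 - 13 + 32)*(373 - (-13 - 13 + 32)))/448815 = (7*6*(373 - 1*6))*(1/448815) = (7*6*(373 - 6))*(1/448815) = (7*6*367)*(1/448815) = 15414*(1/448815) = 5138/149605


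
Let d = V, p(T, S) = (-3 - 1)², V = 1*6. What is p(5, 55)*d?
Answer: 96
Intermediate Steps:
V = 6
p(T, S) = 16 (p(T, S) = (-4)² = 16)
d = 6
p(5, 55)*d = 16*6 = 96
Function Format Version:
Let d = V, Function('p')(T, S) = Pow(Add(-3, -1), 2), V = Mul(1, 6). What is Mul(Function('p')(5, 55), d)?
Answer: 96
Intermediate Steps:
V = 6
Function('p')(T, S) = 16 (Function('p')(T, S) = Pow(-4, 2) = 16)
d = 6
Mul(Function('p')(5, 55), d) = Mul(16, 6) = 96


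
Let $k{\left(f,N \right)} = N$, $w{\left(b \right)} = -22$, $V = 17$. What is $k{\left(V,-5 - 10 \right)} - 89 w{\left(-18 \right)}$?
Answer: $1943$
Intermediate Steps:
$k{\left(V,-5 - 10 \right)} - 89 w{\left(-18 \right)} = \left(-5 - 10\right) - -1958 = \left(-5 - 10\right) + 1958 = -15 + 1958 = 1943$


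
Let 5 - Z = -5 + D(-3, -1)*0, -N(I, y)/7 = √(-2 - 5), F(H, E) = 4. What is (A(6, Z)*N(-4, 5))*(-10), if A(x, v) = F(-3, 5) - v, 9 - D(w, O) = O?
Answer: -420*I*√7 ≈ -1111.2*I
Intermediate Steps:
D(w, O) = 9 - O
N(I, y) = -7*I*√7 (N(I, y) = -7*√(-2 - 5) = -7*I*√7)
Z = 10 (Z = 5 - (-5 + (9 - 1*(-1))*0) = 5 - (-5 + (9 + 1)*0) = 5 - (-5 + 10*0) = 5 - (-5 + 0) = 5 - 1*(-5) = 5 + 5 = 10)
A(x, v) = 4 - v
(A(6, Z)*N(-4, 5))*(-10) = ((4 - 1*10)*(-7*I*√7))*(-10) = ((4 - 10)*(-7*I*√7))*(-10) = -(-42)*I*√7*(-10) = (42*I*√7)*(-10) = -420*I*√7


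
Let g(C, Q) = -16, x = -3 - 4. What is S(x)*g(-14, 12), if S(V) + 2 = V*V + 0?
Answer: -752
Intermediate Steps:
x = -7
S(V) = -2 + V**2 (S(V) = -2 + (V*V + 0) = -2 + (V**2 + 0) = -2 + V**2)
S(x)*g(-14, 12) = (-2 + (-7)**2)*(-16) = (-2 + 49)*(-16) = 47*(-16) = -752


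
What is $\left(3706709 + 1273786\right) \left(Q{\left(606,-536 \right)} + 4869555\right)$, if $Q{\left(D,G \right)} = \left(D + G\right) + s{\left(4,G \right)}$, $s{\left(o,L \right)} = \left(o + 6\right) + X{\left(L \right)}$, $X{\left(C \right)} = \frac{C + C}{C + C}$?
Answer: $24253197749820$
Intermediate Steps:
$X{\left(C \right)} = 1$ ($X{\left(C \right)} = \frac{2 C}{2 C} = 2 C \frac{1}{2 C} = 1$)
$s{\left(o,L \right)} = 7 + o$ ($s{\left(o,L \right)} = \left(o + 6\right) + 1 = \left(6 + o\right) + 1 = 7 + o$)
$Q{\left(D,G \right)} = 11 + D + G$ ($Q{\left(D,G \right)} = \left(D + G\right) + \left(7 + 4\right) = \left(D + G\right) + 11 = 11 + D + G$)
$\left(3706709 + 1273786\right) \left(Q{\left(606,-536 \right)} + 4869555\right) = \left(3706709 + 1273786\right) \left(\left(11 + 606 - 536\right) + 4869555\right) = 4980495 \left(81 + 4869555\right) = 4980495 \cdot 4869636 = 24253197749820$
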